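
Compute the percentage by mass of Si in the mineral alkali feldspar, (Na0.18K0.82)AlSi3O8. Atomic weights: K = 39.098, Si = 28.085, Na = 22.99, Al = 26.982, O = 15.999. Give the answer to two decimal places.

Formula mass = 0.18·22.99 + 0.82·39.098 + 1·26.982 + 3·28.085 + 8·15.999 = 275.428 g/mol, of which 84.255 g is Si.
So Si makes up 84.255/275.428 = 0.3059 of the mass, i.e. 30.59%.

30.59 wt%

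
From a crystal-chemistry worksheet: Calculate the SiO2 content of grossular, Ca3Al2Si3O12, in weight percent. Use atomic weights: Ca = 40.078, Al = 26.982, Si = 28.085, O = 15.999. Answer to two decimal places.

40.02 wt%

Molar mass of Ca3Al2Si3O12 = 3·40.078 + 2·26.982 + 3·28.085 + 12·15.999 = 450.441 g/mol.
Each formula unit contains 3 Si, equivalent to 3/1 = 3.0000 mol SiO2.
M(SiO2) = 1×28.085 + 2×15.999 = 60.083 g/mol.
Mass of SiO2 per formula unit = 3.0000 × 60.083 = 180.249 g.
SiO2 wt% = 180.249 / 450.441 × 100 = 40.02%.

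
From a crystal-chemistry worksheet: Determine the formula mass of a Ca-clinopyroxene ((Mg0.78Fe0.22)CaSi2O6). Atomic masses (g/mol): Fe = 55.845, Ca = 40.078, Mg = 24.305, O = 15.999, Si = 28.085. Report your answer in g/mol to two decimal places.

The formula mass is the sum 0.78*24.305 + 0.22*55.845 + 1*40.078 + 2*28.085 + 6*15.999.

223.49 g/mol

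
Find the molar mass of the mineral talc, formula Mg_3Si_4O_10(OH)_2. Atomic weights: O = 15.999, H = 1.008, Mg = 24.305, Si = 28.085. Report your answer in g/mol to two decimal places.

379.26 g/mol

M = 3·24.305 + 4·28.085 + 12·15.999 + 2·1.008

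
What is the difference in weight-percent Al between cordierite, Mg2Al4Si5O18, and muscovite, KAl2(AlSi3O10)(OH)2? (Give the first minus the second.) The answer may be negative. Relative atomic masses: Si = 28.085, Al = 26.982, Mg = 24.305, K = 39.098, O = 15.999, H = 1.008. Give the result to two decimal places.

-1.87 percentage points

First mineral: 107.928 g Al in 584.945 g formula = 18.45 wt% Al.
Second mineral: 80.946 g Al in 398.303 g formula = 20.32 wt% Al.
18.45% − 20.32% gives a difference of -1.87 percentage points.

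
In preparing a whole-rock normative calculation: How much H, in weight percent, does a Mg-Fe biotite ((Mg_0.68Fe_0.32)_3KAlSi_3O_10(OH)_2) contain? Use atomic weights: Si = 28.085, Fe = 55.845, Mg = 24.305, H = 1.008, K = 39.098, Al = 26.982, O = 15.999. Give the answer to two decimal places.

Molar mass of (Mg_0.68Fe_0.32)_3KAlSi_3O_10(OH)_2: 2.04×24.305 + 0.96×55.845 + 1×39.098 + 1×26.982 + 3×28.085 + 12×15.999 + 2×1.008 = 447.532 g/mol.
Mass of H per formula unit: 2 × 1.008 = 2.016 g.
Weight fraction H = 2.016 / 447.532 = 0.0045.

0.45 weight percent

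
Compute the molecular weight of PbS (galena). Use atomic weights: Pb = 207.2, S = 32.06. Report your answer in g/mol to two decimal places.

Pb: 1 × 207.2 = 207.2000
S: 1 × 32.06 = 32.0600
Summing the contributions gives the formula mass.

239.26 g/mol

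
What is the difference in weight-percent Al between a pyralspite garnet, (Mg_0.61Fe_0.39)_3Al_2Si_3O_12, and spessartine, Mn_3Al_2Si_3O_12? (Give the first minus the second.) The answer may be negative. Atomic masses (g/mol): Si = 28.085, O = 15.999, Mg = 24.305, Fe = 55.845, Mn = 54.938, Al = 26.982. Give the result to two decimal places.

First mineral: 53.964 g Al in 440.024 g formula = 12.26 wt% Al.
Second mineral: 53.964 g Al in 495.021 g formula = 10.90 wt% Al.
12.26% − 10.90% gives a difference of 1.36 percentage points.

1.36 percentage points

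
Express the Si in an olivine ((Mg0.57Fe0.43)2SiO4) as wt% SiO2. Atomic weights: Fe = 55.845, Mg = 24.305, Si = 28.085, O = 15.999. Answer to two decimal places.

35.80 wt%

Formula mass = 167.815 g/mol.
1 Si → 1.0000 mol SiO2 per formula unit; M(SiO2) = 60.083, so SiO2 mass = 60.083 g.
60.083/167.815 × 100 = 35.80 wt%.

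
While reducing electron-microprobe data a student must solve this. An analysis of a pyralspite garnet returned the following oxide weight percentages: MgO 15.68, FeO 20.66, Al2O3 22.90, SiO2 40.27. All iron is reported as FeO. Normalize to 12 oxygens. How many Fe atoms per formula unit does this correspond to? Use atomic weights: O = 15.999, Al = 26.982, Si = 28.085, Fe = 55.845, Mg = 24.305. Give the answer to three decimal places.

MgO (M=40.304): mol = 0.38904; Mg = 0.38904, O = 0.38904.
FeO (M=71.844): mol = 0.28757; Fe = 0.28757, O = 0.28757.
Al2O3 (M=101.961): mol = 0.22460; Al = 0.44920, O = 0.67380.
SiO2 (M=60.083): mol = 0.67024; Si = 0.67024, O = 1.34048.
ΣO = 2.69089; factor = 12/ΣO = 4.45949.
Fe apfu = 0.28757 × 4.45949 = 1.282.

1.282 Fe apfu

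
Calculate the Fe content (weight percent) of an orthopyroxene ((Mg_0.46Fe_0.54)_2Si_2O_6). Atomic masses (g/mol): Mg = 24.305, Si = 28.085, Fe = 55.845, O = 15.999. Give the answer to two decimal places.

25.68 weight percent

M((Mg_0.46Fe_0.54)_2Si_2O_6) = 234.837 g/mol.
Fe contributes 1.08 × 55.845 = 60.313 g per mole.
60.313/234.837 = 0.2568 → 25.68%.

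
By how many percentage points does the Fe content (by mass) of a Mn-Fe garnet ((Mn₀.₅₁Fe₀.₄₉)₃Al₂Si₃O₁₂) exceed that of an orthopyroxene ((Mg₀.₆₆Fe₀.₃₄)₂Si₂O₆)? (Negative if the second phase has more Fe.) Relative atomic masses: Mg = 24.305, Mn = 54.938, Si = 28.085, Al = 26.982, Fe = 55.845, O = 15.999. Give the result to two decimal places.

M((Mn₀.₅₁Fe₀.₄₉)₃Al₂Si₃O₁₂) = 496.354 g/mol, so wt% Fe = 82.092/496.354 × 100 = 16.54%.
M((Mg₀.₆₆Fe₀.₃₄)₂Si₂O₆) = 222.221 g/mol, so wt% Fe = 37.975/222.221 × 100 = 17.09%.
16.54 − 17.09 = -0.55 pp.

-0.55 percentage points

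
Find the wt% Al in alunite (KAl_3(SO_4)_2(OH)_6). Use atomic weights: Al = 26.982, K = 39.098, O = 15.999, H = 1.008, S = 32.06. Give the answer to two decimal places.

19.54 wt%

Formula mass = 1·39.098 + 3·26.982 + 2·32.06 + 14·15.999 + 6·1.008 = 414.198 g/mol, of which 80.946 g is Al.
So Al makes up 80.946/414.198 = 0.1954 of the mass, i.e. 19.54%.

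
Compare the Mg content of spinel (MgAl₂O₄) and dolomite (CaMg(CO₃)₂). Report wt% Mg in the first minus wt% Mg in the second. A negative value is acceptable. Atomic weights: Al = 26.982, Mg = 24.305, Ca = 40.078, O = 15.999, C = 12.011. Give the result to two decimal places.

3.90 percentage points

First mineral: 24.305 g Mg in 142.265 g formula = 17.08 wt% Mg.
Second mineral: 24.305 g Mg in 184.399 g formula = 13.18 wt% Mg.
17.08% − 13.18% gives a difference of 3.90 percentage points.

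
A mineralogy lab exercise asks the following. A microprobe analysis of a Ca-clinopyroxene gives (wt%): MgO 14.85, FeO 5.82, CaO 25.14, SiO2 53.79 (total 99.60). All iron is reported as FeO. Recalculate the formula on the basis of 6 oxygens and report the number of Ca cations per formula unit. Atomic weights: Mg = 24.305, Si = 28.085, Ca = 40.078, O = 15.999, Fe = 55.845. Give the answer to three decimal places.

MgO (M=40.304): mol = 0.36845; Mg = 0.36845, O = 0.36845.
FeO (M=71.844): mol = 0.08101; Fe = 0.08101, O = 0.08101.
CaO (M=56.077): mol = 0.44831; Ca = 0.44831, O = 0.44831.
SiO2 (M=60.083): mol = 0.89526; Si = 0.89526, O = 1.79052.
ΣO = 2.68829; factor = 6/ΣO = 2.23190.
Ca apfu = 0.44831 × 2.23190 = 1.001.

1.001 Ca apfu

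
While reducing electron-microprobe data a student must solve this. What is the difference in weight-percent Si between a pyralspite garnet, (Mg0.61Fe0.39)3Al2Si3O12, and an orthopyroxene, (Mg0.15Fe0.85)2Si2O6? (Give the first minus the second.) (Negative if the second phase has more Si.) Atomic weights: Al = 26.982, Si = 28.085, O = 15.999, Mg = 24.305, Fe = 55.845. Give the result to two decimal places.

Si in (Mg0.61Fe0.39)3Al2Si3O12: molar mass 440.024 g/mol; 3×28.085 = 84.255 g → 19.15 wt%.
Si in (Mg0.15Fe0.85)2Si2O6: molar mass 254.392 g/mol; 2×28.085 = 56.170 g → 22.08 wt%.
Difference = 19.15 − 22.08 = -2.93 percentage points.

-2.93 percentage points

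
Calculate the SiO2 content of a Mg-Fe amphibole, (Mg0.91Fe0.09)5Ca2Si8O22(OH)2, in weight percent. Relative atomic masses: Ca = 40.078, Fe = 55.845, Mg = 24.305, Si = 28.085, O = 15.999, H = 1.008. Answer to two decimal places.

58.15 wt%

M((Mg0.91Fe0.09)5Ca2Si8O22(OH)2) = 826.546 g/mol; M(SiO2) = 60.083 g/mol.
Moles SiO2 per formula unit = 8 Si ÷ 1 = 8.0000.
SiO2 fraction = (8.0000 × 60.083) / 826.546 = 480.664/826.546 = 0.5815.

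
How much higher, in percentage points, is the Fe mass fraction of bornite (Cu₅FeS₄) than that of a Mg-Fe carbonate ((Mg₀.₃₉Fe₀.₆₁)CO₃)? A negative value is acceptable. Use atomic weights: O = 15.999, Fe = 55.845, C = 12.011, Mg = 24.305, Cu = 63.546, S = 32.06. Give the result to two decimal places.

M(Cu₅FeS₄) = 501.815 g/mol, so wt% Fe = 55.845/501.815 × 100 = 11.13%.
M((Mg₀.₃₉Fe₀.₆₁)CO₃) = 103.552 g/mol, so wt% Fe = 34.065/103.552 × 100 = 32.90%.
11.13 − 32.90 = -21.77 pp.

-21.77 percentage points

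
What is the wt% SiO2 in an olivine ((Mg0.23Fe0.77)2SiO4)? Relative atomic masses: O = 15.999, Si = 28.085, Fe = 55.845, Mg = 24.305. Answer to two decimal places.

Formula mass = 189.263 g/mol.
1 Si → 1.0000 mol SiO2 per formula unit; M(SiO2) = 60.083, so SiO2 mass = 60.083 g.
60.083/189.263 × 100 = 31.75 wt%.

31.75 wt%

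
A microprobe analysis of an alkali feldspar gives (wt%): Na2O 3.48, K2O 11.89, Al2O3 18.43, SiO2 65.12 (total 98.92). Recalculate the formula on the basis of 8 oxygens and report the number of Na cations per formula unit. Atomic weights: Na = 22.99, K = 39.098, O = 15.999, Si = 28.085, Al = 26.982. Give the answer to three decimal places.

0.311 Na apfu

Na2O (M=61.979): mol = 0.05615; Na = 0.11230, O = 0.05615.
K2O (M=94.195): mol = 0.12623; K = 0.25246, O = 0.12623.
Al2O3 (M=101.961): mol = 0.18076; Al = 0.36152, O = 0.54228.
SiO2 (M=60.083): mol = 1.08383; Si = 1.08383, O = 2.16766.
ΣO = 2.89232; factor = 8/ΣO = 2.76595.
Na apfu = 0.11230 × 2.76595 = 0.311.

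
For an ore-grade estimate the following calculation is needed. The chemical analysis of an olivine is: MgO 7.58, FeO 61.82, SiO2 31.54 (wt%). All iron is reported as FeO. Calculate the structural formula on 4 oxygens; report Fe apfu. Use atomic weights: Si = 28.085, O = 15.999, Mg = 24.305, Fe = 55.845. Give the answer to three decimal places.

1.640 Fe apfu

7.58 wt% MgO ÷ 40.304 g/mol = 0.18807 mol, giving 0.18807 Mg and 0.18807 O.
61.82 wt% FeO ÷ 71.844 g/mol = 0.86048 mol, giving 0.86048 Fe and 0.86048 O.
31.54 wt% SiO2 ÷ 60.083 g/mol = 0.52494 mol, giving 0.52494 Si and 1.04988 O.
Oxygen sums to 2.09843; scaling by 4/2.09843 = 1.90619 puts the formula on 4 O.
Fe: 0.86048 × 1.90619 = 1.640 atoms per formula unit.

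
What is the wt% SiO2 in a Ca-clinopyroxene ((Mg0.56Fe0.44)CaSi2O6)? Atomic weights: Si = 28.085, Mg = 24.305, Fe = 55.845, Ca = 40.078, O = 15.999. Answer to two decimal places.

52.15 wt%

Molar mass of (Mg0.56Fe0.44)CaSi2O6 = 0.56·24.305 + 0.44·55.845 + 1·40.078 + 2·28.085 + 6·15.999 = 230.425 g/mol.
Each formula unit contains 2 Si, equivalent to 2/1 = 2.0000 mol SiO2.
M(SiO2) = 1×28.085 + 2×15.999 = 60.083 g/mol.
Mass of SiO2 per formula unit = 2.0000 × 60.083 = 120.166 g.
SiO2 wt% = 120.166 / 230.425 × 100 = 52.15%.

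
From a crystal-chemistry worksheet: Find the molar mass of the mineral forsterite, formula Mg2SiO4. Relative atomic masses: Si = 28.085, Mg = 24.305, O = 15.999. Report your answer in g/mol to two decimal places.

140.69 g/mol

M = 2(24.305) + 1(28.085) + 4(15.999)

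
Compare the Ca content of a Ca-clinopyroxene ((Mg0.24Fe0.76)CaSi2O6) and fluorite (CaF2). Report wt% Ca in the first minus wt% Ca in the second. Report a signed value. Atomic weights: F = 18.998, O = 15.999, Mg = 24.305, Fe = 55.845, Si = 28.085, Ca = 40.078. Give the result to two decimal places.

-34.67 percentage points

First mineral: 40.078 g Ca in 240.517 g formula = 16.66 wt% Ca.
Second mineral: 40.078 g Ca in 78.074 g formula = 51.33 wt% Ca.
16.66% − 51.33% gives a difference of -34.67 percentage points.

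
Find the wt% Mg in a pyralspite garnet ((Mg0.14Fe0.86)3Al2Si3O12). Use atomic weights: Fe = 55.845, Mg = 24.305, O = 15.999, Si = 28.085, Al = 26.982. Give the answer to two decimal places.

Molar mass of (Mg0.14Fe0.86)3Al2Si3O12: 0.42·24.305 + 2.58·55.845 + 2·26.982 + 3·28.085 + 12·15.999 = 484.495 g/mol.
Mass of Mg per formula unit: 0.42 × 24.305 = 10.208 g.
Weight fraction Mg = 10.208 / 484.495 = 0.0211.

2.11 weight percent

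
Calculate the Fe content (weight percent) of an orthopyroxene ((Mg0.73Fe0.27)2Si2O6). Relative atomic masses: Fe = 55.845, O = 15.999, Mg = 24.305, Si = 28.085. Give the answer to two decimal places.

Molar mass of (Mg0.73Fe0.27)2Si2O6: 1.46·24.305 + 0.54·55.845 + 2·28.085 + 6·15.999 = 217.806 g/mol.
Mass of Fe per formula unit: 0.54 × 55.845 = 30.156 g.
Weight fraction Fe = 30.156 / 217.806 = 0.1385.

13.85 weight percent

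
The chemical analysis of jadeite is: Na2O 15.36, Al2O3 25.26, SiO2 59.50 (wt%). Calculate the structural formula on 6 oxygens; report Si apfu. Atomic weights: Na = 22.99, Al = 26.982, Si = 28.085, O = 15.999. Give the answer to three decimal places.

Na2O (M=61.979): mol = 0.24783; Na = 0.49566, O = 0.24783.
Al2O3 (M=101.961): mol = 0.24774; Al = 0.49548, O = 0.74322.
SiO2 (M=60.083): mol = 0.99030; Si = 0.99030, O = 1.98060.
ΣO = 2.97165; factor = 6/ΣO = 2.01908.
Si apfu = 0.99030 × 2.01908 = 1.999.

1.999 Si apfu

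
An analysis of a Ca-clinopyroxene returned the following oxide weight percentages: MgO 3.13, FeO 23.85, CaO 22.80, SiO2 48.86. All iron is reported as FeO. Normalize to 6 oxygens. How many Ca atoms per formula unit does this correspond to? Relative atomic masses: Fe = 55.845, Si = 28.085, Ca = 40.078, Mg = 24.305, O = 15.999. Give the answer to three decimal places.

3.13 wt% MgO ÷ 40.304 g/mol = 0.07766 mol, giving 0.07766 Mg and 0.07766 O.
23.85 wt% FeO ÷ 71.844 g/mol = 0.33197 mol, giving 0.33197 Fe and 0.33197 O.
22.80 wt% CaO ÷ 56.077 g/mol = 0.40658 mol, giving 0.40658 Ca and 0.40658 O.
48.86 wt% SiO2 ÷ 60.083 g/mol = 0.81321 mol, giving 0.81321 Si and 1.62642 O.
Oxygen sums to 2.44263; scaling by 6/2.44263 = 2.45637 puts the formula on 6 O.
Ca: 0.40658 × 2.45637 = 0.999 atoms per formula unit.

0.999 Ca apfu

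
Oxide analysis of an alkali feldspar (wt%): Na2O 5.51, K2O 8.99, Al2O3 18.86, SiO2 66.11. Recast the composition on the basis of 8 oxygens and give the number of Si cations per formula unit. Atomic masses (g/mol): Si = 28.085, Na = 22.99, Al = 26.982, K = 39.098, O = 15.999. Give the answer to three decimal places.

5.51 wt% Na2O ÷ 61.979 g/mol = 0.08890 mol, giving 0.17780 Na and 0.08890 O.
8.99 wt% K2O ÷ 94.195 g/mol = 0.09544 mol, giving 0.19088 K and 0.09544 O.
18.86 wt% Al2O3 ÷ 101.961 g/mol = 0.18497 mol, giving 0.36994 Al and 0.55491 O.
66.11 wt% SiO2 ÷ 60.083 g/mol = 1.10031 mol, giving 1.10031 Si and 2.20062 O.
Oxygen sums to 2.93987; scaling by 8/2.93987 = 2.72121 puts the formula on 8 O.
Si: 1.10031 × 2.72121 = 2.994 atoms per formula unit.

2.994 Si apfu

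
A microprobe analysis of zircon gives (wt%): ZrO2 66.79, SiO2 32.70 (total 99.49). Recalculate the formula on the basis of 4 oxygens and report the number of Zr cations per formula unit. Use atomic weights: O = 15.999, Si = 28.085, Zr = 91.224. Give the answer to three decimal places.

0.998 Zr apfu

ZrO2 (M=123.222): mol = 0.54203; Zr = 0.54203, O = 1.08406.
SiO2 (M=60.083): mol = 0.54425; Si = 0.54425, O = 1.08850.
ΣO = 2.17256; factor = 4/ΣO = 1.84115.
Zr apfu = 0.54203 × 1.84115 = 0.998.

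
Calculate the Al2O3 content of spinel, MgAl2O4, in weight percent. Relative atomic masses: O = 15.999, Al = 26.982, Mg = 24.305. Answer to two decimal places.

Molar mass of MgAl2O4 = 1·24.305 + 2·26.982 + 4·15.999 = 142.265 g/mol.
Each formula unit contains 2 Al, equivalent to 2/2 = 1.0000 mol Al2O3.
M(Al2O3) = 2×26.982 + 3×15.999 = 101.961 g/mol.
Mass of Al2O3 per formula unit = 1.0000 × 101.961 = 101.961 g.
Al2O3 wt% = 101.961 / 142.265 × 100 = 71.67%.

71.67 wt%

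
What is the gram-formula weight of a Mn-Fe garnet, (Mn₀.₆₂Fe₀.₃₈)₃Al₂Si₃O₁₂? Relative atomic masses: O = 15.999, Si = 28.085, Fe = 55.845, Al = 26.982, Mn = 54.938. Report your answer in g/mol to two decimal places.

496.05 g/mol

M = 1.86×54.938 + 1.14×55.845 + 2×26.982 + 3×28.085 + 12×15.999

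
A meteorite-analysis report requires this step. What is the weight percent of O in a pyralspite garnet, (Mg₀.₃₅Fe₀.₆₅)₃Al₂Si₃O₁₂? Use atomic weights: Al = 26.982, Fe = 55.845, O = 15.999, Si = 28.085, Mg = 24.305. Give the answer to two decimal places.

M((Mg₀.₃₅Fe₀.₆₅)₃Al₂Si₃O₁₂) = 464.625 g/mol.
O contributes 12 × 15.999 = 191.988 g per mole.
191.988/464.625 = 0.4132 → 41.32%.

41.32 mass %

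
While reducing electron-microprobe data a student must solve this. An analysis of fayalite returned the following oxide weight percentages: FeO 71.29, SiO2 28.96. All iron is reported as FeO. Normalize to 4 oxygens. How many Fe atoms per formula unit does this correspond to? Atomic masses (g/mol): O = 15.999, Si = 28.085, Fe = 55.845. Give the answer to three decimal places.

2.029 Fe apfu

71.29 wt% FeO ÷ 71.844 g/mol = 0.99229 mol, giving 0.99229 Fe and 0.99229 O.
28.96 wt% SiO2 ÷ 60.083 g/mol = 0.48200 mol, giving 0.48200 Si and 0.96400 O.
Oxygen sums to 1.95629; scaling by 4/1.95629 = 2.04469 puts the formula on 4 O.
Fe: 0.99229 × 2.04469 = 2.029 atoms per formula unit.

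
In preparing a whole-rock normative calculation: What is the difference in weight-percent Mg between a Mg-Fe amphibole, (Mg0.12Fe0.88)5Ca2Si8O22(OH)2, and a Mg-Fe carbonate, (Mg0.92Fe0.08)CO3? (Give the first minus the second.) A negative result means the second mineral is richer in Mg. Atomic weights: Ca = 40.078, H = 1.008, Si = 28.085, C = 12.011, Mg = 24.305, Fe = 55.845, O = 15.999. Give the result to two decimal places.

Mg in (Mg0.12Fe0.88)5Ca2Si8O22(OH)2: molar mass 951.129 g/mol; 0.60×24.305 = 14.583 g → 1.53 wt%.
Mg in (Mg0.92Fe0.08)CO3: molar mass 86.836 g/mol; 0.92×24.305 = 22.361 g → 25.75 wt%.
Difference = 1.53 − 25.75 = -24.22 percentage points.

-24.22 percentage points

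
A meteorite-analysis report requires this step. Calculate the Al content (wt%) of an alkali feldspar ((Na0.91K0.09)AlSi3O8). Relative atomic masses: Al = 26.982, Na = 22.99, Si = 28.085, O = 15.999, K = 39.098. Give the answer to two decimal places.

Formula mass = 0.91·22.99 + 0.09·39.098 + 1·26.982 + 3·28.085 + 8·15.999 = 263.669 g/mol, of which 26.982 g is Al.
So Al makes up 26.982/263.669 = 0.1023 of the mass, i.e. 10.23%.

10.23 wt%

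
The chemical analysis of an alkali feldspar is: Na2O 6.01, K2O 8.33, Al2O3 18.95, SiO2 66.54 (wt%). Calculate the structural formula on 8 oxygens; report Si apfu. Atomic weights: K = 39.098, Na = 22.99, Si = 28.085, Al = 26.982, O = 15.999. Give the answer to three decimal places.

2.995 Si apfu

Na2O: 6.01/61.979 = 0.09697 mol → 0.19394 mol Na, 0.09697 mol O.
K2O: 8.33/94.195 = 0.08843 mol → 0.17686 mol K, 0.08843 mol O.
Al2O3: 18.95/101.961 = 0.18586 mol → 0.37172 mol Al, 0.55758 mol O.
SiO2: 66.54/60.083 = 1.10747 mol → 1.10747 mol Si, 2.21494 mol O.
Total oxygen = 2.95792 mol. Normalization factor = 8/2.95792 = 2.70460.
Si per 8 O = 1.10747 × 2.70460 = 2.995.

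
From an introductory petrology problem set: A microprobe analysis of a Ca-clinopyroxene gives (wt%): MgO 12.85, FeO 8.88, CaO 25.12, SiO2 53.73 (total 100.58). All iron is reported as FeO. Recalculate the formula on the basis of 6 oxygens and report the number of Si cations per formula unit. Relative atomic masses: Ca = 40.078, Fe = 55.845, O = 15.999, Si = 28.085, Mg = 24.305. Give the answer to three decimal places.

MgO (M=40.304): mol = 0.31883; Mg = 0.31883, O = 0.31883.
FeO (M=71.844): mol = 0.12360; Fe = 0.12360, O = 0.12360.
CaO (M=56.077): mol = 0.44796; Ca = 0.44796, O = 0.44796.
SiO2 (M=60.083): mol = 0.89426; Si = 0.89426, O = 1.78852.
ΣO = 2.67891; factor = 6/ΣO = 2.23972.
Si apfu = 0.89426 × 2.23972 = 2.003.

2.003 Si apfu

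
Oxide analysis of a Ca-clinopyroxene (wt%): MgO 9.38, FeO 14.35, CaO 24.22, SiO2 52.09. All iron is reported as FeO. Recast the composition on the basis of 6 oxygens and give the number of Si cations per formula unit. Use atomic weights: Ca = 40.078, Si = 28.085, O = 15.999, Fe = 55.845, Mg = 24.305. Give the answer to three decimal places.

2.002 Si apfu

MgO: 9.38/40.304 = 0.23273 mol → 0.23273 mol Mg, 0.23273 mol O.
FeO: 14.35/71.844 = 0.19974 mol → 0.19974 mol Fe, 0.19974 mol O.
CaO: 24.22/56.077 = 0.43191 mol → 0.43191 mol Ca, 0.43191 mol O.
SiO2: 52.09/60.083 = 0.86697 mol → 0.86697 mol Si, 1.73394 mol O.
Total oxygen = 2.59832 mol. Normalization factor = 6/2.59832 = 2.30918.
Si per 6 O = 0.86697 × 2.30918 = 2.002.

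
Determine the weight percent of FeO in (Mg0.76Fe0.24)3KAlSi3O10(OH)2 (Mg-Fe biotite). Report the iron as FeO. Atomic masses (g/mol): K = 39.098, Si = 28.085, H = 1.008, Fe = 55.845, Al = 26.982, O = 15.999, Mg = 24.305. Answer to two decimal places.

11.76 wt%

M((Mg0.76Fe0.24)3KAlSi3O10(OH)2) = 439.963 g/mol; M(FeO) = 71.844 g/mol.
Moles FeO per formula unit = 0.72 Fe ÷ 1 = 0.7200.
FeO fraction = (0.7200 × 71.844) / 439.963 = 51.728/439.963 = 0.1176.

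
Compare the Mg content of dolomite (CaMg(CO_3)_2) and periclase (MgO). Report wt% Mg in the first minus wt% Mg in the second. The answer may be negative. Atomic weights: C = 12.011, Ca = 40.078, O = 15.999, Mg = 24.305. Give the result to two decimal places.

M(CaMg(CO_3)_2) = 184.399 g/mol, so wt% Mg = 24.305/184.399 × 100 = 13.18%.
M(MgO) = 40.304 g/mol, so wt% Mg = 24.305/40.304 × 100 = 60.30%.
13.18 − 60.30 = -47.12 pp.

-47.12 percentage points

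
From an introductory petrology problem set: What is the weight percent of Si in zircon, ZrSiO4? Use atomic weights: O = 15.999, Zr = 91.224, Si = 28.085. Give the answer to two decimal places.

15.32 wt%

Molar mass of ZrSiO4: 1·91.224 + 1·28.085 + 4·15.999 = 183.305 g/mol.
Mass of Si per formula unit: 1 × 28.085 = 28.085 g.
Weight fraction Si = 28.085 / 183.305 = 0.1532.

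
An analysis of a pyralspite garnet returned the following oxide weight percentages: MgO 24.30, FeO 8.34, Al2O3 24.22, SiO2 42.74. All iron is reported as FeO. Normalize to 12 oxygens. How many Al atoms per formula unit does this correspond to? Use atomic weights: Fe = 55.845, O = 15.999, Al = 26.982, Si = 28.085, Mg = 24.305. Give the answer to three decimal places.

MgO: 24.30/40.304 = 0.60292 mol → 0.60292 mol Mg, 0.60292 mol O.
FeO: 8.34/71.844 = 0.11608 mol → 0.11608 mol Fe, 0.11608 mol O.
Al2O3: 24.22/101.961 = 0.23754 mol → 0.47508 mol Al, 0.71262 mol O.
SiO2: 42.74/60.083 = 0.71135 mol → 0.71135 mol Si, 1.42270 mol O.
Total oxygen = 2.85432 mol. Normalization factor = 12/2.85432 = 4.20415.
Al per 12 O = 0.47508 × 4.20415 = 1.997.

1.997 Al apfu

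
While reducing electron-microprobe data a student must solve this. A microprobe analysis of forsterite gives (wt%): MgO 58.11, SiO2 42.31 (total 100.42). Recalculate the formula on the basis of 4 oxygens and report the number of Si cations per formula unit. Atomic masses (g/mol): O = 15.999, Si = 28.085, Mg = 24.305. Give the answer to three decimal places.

MgO (M=40.304): mol = 1.44179; Mg = 1.44179, O = 1.44179.
SiO2 (M=60.083): mol = 0.70419; Si = 0.70419, O = 1.40838.
ΣO = 2.85017; factor = 4/ΣO = 1.40343.
Si apfu = 0.70419 × 1.40343 = 0.988.

0.988 Si apfu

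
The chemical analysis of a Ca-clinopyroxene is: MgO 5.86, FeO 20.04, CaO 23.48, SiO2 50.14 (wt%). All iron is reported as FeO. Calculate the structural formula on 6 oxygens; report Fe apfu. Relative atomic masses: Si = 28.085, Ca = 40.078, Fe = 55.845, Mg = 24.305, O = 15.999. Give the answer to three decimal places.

5.86 wt% MgO ÷ 40.304 g/mol = 0.14539 mol, giving 0.14539 Mg and 0.14539 O.
20.04 wt% FeO ÷ 71.844 g/mol = 0.27894 mol, giving 0.27894 Fe and 0.27894 O.
23.48 wt% CaO ÷ 56.077 g/mol = 0.41871 mol, giving 0.41871 Ca and 0.41871 O.
50.14 wt% SiO2 ÷ 60.083 g/mol = 0.83451 mol, giving 0.83451 Si and 1.66902 O.
Oxygen sums to 2.51206; scaling by 6/2.51206 = 2.38848 puts the formula on 6 O.
Fe: 0.27894 × 2.38848 = 0.666 atoms per formula unit.

0.666 Fe apfu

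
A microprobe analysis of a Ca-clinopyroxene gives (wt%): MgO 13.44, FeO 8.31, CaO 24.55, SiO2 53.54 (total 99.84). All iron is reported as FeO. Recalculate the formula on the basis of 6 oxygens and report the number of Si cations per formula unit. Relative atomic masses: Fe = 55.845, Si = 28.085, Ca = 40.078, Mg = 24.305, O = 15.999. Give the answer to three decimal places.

2.003 Si apfu

MgO (M=40.304): mol = 0.33347; Mg = 0.33347, O = 0.33347.
FeO (M=71.844): mol = 0.11567; Fe = 0.11567, O = 0.11567.
CaO (M=56.077): mol = 0.43779; Ca = 0.43779, O = 0.43779.
SiO2 (M=60.083): mol = 0.89110; Si = 0.89110, O = 1.78220.
ΣO = 2.66913; factor = 6/ΣO = 2.24792.
Si apfu = 0.89110 × 2.24792 = 2.003.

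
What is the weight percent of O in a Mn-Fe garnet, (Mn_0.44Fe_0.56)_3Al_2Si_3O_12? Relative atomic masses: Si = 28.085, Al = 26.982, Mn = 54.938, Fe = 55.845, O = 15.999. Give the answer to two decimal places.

M((Mn_0.44Fe_0.56)_3Al_2Si_3O_12) = 496.545 g/mol.
O contributes 12 × 15.999 = 191.988 g per mole.
191.988/496.545 = 0.3866 → 38.66%.

38.66 mass %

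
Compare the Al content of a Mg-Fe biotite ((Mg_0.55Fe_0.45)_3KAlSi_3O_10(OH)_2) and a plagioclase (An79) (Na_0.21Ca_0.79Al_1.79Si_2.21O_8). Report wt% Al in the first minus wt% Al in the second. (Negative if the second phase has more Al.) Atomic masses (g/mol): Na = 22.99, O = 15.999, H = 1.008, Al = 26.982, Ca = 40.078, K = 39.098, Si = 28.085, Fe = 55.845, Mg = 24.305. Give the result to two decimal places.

-11.70 percentage points

First mineral: 26.982 g Al in 459.833 g formula = 5.87 wt% Al.
Second mineral: 48.298 g Al in 274.847 g formula = 17.57 wt% Al.
5.87% − 17.57% gives a difference of -11.70 percentage points.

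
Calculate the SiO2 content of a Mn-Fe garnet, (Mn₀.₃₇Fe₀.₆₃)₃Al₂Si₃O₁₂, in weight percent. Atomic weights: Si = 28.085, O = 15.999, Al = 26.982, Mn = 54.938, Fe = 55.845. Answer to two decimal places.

M((Mn₀.₃₇Fe₀.₆₃)₃Al₂Si₃O₁₂) = 496.735 g/mol; M(SiO2) = 60.083 g/mol.
Moles SiO2 per formula unit = 3 Si ÷ 1 = 3.0000.
SiO2 fraction = (3.0000 × 60.083) / 496.735 = 180.249/496.735 = 0.3629.

36.29 wt%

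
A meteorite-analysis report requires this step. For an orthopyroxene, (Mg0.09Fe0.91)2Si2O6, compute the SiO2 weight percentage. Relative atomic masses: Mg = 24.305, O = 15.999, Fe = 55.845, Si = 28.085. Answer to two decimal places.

46.54 wt%

Molar mass of (Mg0.09Fe0.91)2Si2O6 = 0.18·24.305 + 1.82·55.845 + 2·28.085 + 6·15.999 = 258.177 g/mol.
Each formula unit contains 2 Si, equivalent to 2/1 = 2.0000 mol SiO2.
M(SiO2) = 1×28.085 + 2×15.999 = 60.083 g/mol.
Mass of SiO2 per formula unit = 2.0000 × 60.083 = 120.166 g.
SiO2 wt% = 120.166 / 258.177 × 100 = 46.54%.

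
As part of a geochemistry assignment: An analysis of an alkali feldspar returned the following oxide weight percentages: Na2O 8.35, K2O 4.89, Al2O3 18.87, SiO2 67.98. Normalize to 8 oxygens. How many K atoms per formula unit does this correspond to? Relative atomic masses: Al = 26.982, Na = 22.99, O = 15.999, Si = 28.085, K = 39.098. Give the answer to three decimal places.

0.276 K apfu

8.35 wt% Na2O ÷ 61.979 g/mol = 0.13472 mol, giving 0.26944 Na and 0.13472 O.
4.89 wt% K2O ÷ 94.195 g/mol = 0.05191 mol, giving 0.10382 K and 0.05191 O.
18.87 wt% Al2O3 ÷ 101.961 g/mol = 0.18507 mol, giving 0.37014 Al and 0.55521 O.
67.98 wt% SiO2 ÷ 60.083 g/mol = 1.13143 mol, giving 1.13143 Si and 2.26286 O.
Oxygen sums to 3.00470; scaling by 8/3.00470 = 2.66250 puts the formula on 8 O.
K: 0.10382 × 2.66250 = 0.276 atoms per formula unit.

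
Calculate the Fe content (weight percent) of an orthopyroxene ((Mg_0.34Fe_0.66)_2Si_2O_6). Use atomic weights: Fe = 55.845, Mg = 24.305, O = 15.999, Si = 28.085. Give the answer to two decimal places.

Molar mass of (Mg_0.34Fe_0.66)_2Si_2O_6: 0.68*24.305 + 1.32*55.845 + 2*28.085 + 6*15.999 = 242.407 g/mol.
Mass of Fe per formula unit: 1.32 × 55.845 = 73.715 g.
Weight fraction Fe = 73.715 / 242.407 = 0.3041.

30.41 weight percent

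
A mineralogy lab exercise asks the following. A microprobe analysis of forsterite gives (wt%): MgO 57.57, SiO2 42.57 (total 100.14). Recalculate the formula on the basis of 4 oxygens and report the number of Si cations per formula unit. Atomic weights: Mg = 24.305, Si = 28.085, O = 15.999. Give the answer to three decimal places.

0.996 Si apfu

MgO: 57.57/40.304 = 1.42839 mol → 1.42839 mol Mg, 1.42839 mol O.
SiO2: 42.57/60.083 = 0.70852 mol → 0.70852 mol Si, 1.41704 mol O.
Total oxygen = 2.84543 mol. Normalization factor = 4/2.84543 = 1.40576.
Si per 4 O = 0.70852 × 1.40576 = 0.996.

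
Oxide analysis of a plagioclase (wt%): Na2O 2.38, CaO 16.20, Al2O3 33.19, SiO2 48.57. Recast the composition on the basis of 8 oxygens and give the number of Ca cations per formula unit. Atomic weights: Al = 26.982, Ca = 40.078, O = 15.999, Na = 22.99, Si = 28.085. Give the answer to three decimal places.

0.791 Ca apfu

2.38 wt% Na2O ÷ 61.979 g/mol = 0.03840 mol, giving 0.07680 Na and 0.03840 O.
16.20 wt% CaO ÷ 56.077 g/mol = 0.28889 mol, giving 0.28889 Ca and 0.28889 O.
33.19 wt% Al2O3 ÷ 101.961 g/mol = 0.32552 mol, giving 0.65104 Al and 0.97656 O.
48.57 wt% SiO2 ÷ 60.083 g/mol = 0.80838 mol, giving 0.80838 Si and 1.61676 O.
Oxygen sums to 2.92061; scaling by 8/2.92061 = 2.73915 puts the formula on 8 O.
Ca: 0.28889 × 2.73915 = 0.791 atoms per formula unit.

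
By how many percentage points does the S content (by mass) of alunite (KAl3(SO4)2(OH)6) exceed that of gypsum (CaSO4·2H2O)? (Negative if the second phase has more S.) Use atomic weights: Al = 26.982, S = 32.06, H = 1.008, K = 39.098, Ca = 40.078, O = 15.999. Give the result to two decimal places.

M(KAl3(SO4)2(OH)6) = 414.198 g/mol, so wt% S = 64.120/414.198 × 100 = 15.48%.
M(CaSO4·2H2O) = 172.164 g/mol, so wt% S = 32.060/172.164 × 100 = 18.62%.
15.48 − 18.62 = -3.14 pp.

-3.14 percentage points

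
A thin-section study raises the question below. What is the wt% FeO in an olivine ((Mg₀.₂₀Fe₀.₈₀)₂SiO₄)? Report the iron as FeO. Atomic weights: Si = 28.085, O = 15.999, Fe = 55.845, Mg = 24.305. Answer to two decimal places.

M((Mg₀.₂₀Fe₀.₈₀)₂SiO₄) = 191.155 g/mol; M(FeO) = 71.844 g/mol.
Moles FeO per formula unit = 1.60 Fe ÷ 1 = 1.6000.
FeO fraction = (1.6000 × 71.844) / 191.155 = 114.950/191.155 = 0.6013.

60.13 wt%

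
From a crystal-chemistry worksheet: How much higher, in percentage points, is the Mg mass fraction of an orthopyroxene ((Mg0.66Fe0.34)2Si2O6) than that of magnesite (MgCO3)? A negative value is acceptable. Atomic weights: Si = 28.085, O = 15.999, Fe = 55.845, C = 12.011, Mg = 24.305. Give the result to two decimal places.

-14.39 percentage points

Mg in (Mg0.66Fe0.34)2Si2O6: molar mass 222.221 g/mol; 1.32×24.305 = 32.083 g → 14.44 wt%.
Mg in MgCO3: molar mass 84.313 g/mol; 1×24.305 = 24.305 g → 28.83 wt%.
Difference = 14.44 − 28.83 = -14.39 percentage points.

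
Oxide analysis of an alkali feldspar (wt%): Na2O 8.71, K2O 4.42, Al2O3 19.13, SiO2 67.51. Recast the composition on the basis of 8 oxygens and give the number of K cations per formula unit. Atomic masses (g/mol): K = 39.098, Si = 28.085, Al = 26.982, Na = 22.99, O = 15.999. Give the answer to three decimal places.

0.250 K apfu

Na2O: 8.71/61.979 = 0.14053 mol → 0.28106 mol Na, 0.14053 mol O.
K2O: 4.42/94.195 = 0.04692 mol → 0.09384 mol K, 0.04692 mol O.
Al2O3: 19.13/101.961 = 0.18762 mol → 0.37524 mol Al, 0.56286 mol O.
SiO2: 67.51/60.083 = 1.12361 mol → 1.12361 mol Si, 2.24722 mol O.
Total oxygen = 2.99753 mol. Normalization factor = 8/2.99753 = 2.66886.
K per 8 O = 0.09384 × 2.66886 = 0.250.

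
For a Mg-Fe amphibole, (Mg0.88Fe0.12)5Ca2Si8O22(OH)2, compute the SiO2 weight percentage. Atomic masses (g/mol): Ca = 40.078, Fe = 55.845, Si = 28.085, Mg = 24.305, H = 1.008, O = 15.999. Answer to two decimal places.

M((Mg0.88Fe0.12)5Ca2Si8O22(OH)2) = 831.277 g/mol; M(SiO2) = 60.083 g/mol.
Moles SiO2 per formula unit = 8 Si ÷ 1 = 8.0000.
SiO2 fraction = (8.0000 × 60.083) / 831.277 = 480.664/831.277 = 0.5782.

57.82 wt%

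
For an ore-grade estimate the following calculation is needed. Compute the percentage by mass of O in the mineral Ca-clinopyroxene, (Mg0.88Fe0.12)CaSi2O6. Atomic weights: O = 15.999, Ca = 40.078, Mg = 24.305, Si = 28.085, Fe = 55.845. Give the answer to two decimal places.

43.57 wt%

Molar mass of (Mg0.88Fe0.12)CaSi2O6: 0.88×24.305 + 0.12×55.845 + 1×40.078 + 2×28.085 + 6×15.999 = 220.332 g/mol.
Mass of O per formula unit: 6 × 15.999 = 95.994 g.
Weight fraction O = 95.994 / 220.332 = 0.4357.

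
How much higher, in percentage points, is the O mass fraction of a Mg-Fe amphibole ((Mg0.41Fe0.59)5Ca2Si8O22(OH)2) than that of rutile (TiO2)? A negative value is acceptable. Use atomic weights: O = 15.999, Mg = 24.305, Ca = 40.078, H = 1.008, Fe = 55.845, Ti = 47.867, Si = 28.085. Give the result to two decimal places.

First mineral: 383.976 g O in 905.396 g formula = 42.41 wt% O.
Second mineral: 31.998 g O in 79.865 g formula = 40.07 wt% O.
42.41% − 40.07% gives a difference of 2.34 percentage points.

2.34 percentage points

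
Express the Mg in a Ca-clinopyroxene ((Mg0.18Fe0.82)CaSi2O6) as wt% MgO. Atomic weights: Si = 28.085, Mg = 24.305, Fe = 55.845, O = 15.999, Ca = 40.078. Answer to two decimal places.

2.99 wt%

M((Mg0.18Fe0.82)CaSi2O6) = 242.410 g/mol; M(MgO) = 40.304 g/mol.
Moles MgO per formula unit = 0.18 Mg ÷ 1 = 0.1800.
MgO fraction = (0.1800 × 40.304) / 242.410 = 7.255/242.410 = 0.0299.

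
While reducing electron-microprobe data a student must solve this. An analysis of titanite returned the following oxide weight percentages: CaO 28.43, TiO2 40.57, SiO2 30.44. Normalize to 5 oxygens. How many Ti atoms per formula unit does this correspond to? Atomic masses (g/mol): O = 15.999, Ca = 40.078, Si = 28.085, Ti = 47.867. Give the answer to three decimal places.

1.001 Ti apfu

CaO (M=56.077): mol = 0.50698; Ca = 0.50698, O = 0.50698.
TiO2 (M=79.865): mol = 0.50798; Ti = 0.50798, O = 1.01596.
SiO2 (M=60.083): mol = 0.50663; Si = 0.50663, O = 1.01326.
ΣO = 2.53620; factor = 5/ΣO = 1.97145.
Ti apfu = 0.50798 × 1.97145 = 1.001.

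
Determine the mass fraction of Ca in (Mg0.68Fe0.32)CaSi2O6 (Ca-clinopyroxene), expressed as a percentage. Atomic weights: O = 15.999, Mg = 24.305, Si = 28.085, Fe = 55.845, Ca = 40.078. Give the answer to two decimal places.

17.68 weight percent

M((Mg0.68Fe0.32)CaSi2O6) = 226.640 g/mol.
Ca contributes 1 × 40.078 = 40.078 g per mole.
40.078/226.640 = 0.1768 → 17.68%.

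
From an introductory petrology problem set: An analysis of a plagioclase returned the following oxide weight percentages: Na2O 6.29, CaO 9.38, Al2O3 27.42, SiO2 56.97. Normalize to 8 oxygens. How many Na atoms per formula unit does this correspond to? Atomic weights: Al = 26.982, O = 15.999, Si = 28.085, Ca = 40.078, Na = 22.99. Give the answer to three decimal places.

0.546 Na apfu

Na2O: 6.29/61.979 = 0.10149 mol → 0.20298 mol Na, 0.10149 mol O.
CaO: 9.38/56.077 = 0.16727 mol → 0.16727 mol Ca, 0.16727 mol O.
Al2O3: 27.42/101.961 = 0.26893 mol → 0.53786 mol Al, 0.80679 mol O.
SiO2: 56.97/60.083 = 0.94819 mol → 0.94819 mol Si, 1.89638 mol O.
Total oxygen = 2.97193 mol. Normalization factor = 8/2.97193 = 2.69185.
Na per 8 O = 0.20298 × 2.69185 = 0.546.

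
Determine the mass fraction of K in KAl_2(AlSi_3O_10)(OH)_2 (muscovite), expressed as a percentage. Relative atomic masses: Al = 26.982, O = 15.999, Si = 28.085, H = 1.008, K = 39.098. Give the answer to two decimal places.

M(KAl_2(AlSi_3O_10)(OH)_2) = 398.303 g/mol.
K contributes 1 × 39.098 = 39.098 g per mole.
39.098/398.303 = 0.0982 → 9.82%.

9.82 wt%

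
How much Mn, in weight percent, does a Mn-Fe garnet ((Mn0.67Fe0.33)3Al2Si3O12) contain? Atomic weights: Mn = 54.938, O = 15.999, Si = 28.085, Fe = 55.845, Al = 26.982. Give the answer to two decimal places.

22.27 weight percent

Formula mass = 2.01*54.938 + 0.99*55.845 + 2*26.982 + 3*28.085 + 12*15.999 = 495.919 g/mol, of which 110.425 g is Mn.
So Mn makes up 110.425/495.919 = 0.2227 of the mass, i.e. 22.27%.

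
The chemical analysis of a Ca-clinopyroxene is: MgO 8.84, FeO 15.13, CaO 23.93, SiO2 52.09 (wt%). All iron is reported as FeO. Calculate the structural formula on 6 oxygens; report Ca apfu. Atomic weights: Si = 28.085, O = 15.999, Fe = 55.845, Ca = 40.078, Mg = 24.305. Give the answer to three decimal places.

0.988 Ca apfu

MgO: 8.84/40.304 = 0.21933 mol → 0.21933 mol Mg, 0.21933 mol O.
FeO: 15.13/71.844 = 0.21060 mol → 0.21060 mol Fe, 0.21060 mol O.
CaO: 23.93/56.077 = 0.42673 mol → 0.42673 mol Ca, 0.42673 mol O.
SiO2: 52.09/60.083 = 0.86697 mol → 0.86697 mol Si, 1.73394 mol O.
Total oxygen = 2.59060 mol. Normalization factor = 6/2.59060 = 2.31607.
Ca per 6 O = 0.42673 × 2.31607 = 0.988.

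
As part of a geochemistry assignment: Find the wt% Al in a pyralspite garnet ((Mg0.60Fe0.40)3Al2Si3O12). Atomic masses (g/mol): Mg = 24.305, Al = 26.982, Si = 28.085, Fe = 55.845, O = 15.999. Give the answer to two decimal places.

12.24 weight percent

Formula mass = 1.80*24.305 + 1.20*55.845 + 2*26.982 + 3*28.085 + 12*15.999 = 440.970 g/mol, of which 53.964 g is Al.
So Al makes up 53.964/440.970 = 0.1224 of the mass, i.e. 12.24%.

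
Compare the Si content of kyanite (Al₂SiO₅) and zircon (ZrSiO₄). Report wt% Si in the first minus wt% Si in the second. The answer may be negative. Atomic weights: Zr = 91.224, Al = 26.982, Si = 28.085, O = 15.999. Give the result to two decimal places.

2.01 percentage points

First mineral: 28.085 g Si in 162.044 g formula = 17.33 wt% Si.
Second mineral: 28.085 g Si in 183.305 g formula = 15.32 wt% Si.
17.33% − 15.32% gives a difference of 2.01 percentage points.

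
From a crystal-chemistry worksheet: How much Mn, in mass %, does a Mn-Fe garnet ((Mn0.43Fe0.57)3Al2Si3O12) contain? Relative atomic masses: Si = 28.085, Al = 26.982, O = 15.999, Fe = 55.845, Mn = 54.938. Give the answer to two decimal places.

14.27 mass %

Molar mass of (Mn0.43Fe0.57)3Al2Si3O12: 1.29·54.938 + 1.71·55.845 + 2·26.982 + 3·28.085 + 12·15.999 = 496.572 g/mol.
Mass of Mn per formula unit: 1.29 × 54.938 = 70.870 g.
Weight fraction Mn = 70.870 / 496.572 = 0.1427.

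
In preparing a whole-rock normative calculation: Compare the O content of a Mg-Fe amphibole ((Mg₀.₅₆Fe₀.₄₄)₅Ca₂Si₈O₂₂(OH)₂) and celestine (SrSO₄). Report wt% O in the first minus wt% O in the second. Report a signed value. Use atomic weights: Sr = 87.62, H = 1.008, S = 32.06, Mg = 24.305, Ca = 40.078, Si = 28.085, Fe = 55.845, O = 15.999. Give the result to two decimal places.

O in (Mg₀.₅₆Fe₀.₄₄)₅Ca₂Si₈O₂₂(OH)₂: molar mass 881.741 g/mol; 24×15.999 = 383.976 g → 43.55 wt%.
O in SrSO₄: molar mass 183.676 g/mol; 4×15.999 = 63.996 g → 34.84 wt%.
Difference = 43.55 − 34.84 = 8.71 percentage points.

8.71 percentage points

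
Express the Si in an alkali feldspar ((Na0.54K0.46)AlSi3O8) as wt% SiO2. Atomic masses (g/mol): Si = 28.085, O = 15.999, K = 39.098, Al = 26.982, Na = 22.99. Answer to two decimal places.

Formula mass = 269.629 g/mol.
3 Si → 3.0000 mol SiO2 per formula unit; M(SiO2) = 60.083, so SiO2 mass = 180.249 g.
180.249/269.629 × 100 = 66.85 wt%.

66.85 wt%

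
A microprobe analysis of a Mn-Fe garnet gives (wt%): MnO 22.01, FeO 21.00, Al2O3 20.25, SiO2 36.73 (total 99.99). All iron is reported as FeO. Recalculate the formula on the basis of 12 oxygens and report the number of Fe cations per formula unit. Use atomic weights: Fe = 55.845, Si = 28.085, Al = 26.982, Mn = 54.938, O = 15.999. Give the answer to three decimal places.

MnO: 22.01/70.937 = 0.31028 mol → 0.31028 mol Mn, 0.31028 mol O.
FeO: 21.00/71.844 = 0.29230 mol → 0.29230 mol Fe, 0.29230 mol O.
Al2O3: 20.25/101.961 = 0.19861 mol → 0.39722 mol Al, 0.59583 mol O.
SiO2: 36.73/60.083 = 0.61132 mol → 0.61132 mol Si, 1.22264 mol O.
Total oxygen = 2.42105 mol. Normalization factor = 12/2.42105 = 4.95653.
Fe per 12 O = 0.29230 × 4.95653 = 1.449.

1.449 Fe apfu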